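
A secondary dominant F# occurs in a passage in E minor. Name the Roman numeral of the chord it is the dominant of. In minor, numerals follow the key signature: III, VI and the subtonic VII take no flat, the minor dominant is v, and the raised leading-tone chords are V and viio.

The chord is a major triad on F#.
A dominant resolves down a perfect fifth: F# → B. In E minor, B is scale degree 5, i.e. V.

V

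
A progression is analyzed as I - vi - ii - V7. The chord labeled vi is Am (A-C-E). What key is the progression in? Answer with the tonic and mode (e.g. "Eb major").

C major

The anchor chord is a minor triad on A, labeled vi.
Counting down 5 scale steps from A places the tonic on C; a minor triad on degree 6 is diatonic only in major.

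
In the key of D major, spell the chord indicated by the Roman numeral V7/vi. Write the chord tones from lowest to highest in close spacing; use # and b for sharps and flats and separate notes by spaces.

V7/vi is a secondary dominant — the dominant seventh of vi. vi in D major is B, so the applied chord's root is F#, a perfect fifth above.
Building a dominant seventh chord on F# gives F#-A#-C#-E.

F# A# C# E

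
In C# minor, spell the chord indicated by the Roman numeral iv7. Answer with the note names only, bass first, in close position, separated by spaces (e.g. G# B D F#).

F# A C# E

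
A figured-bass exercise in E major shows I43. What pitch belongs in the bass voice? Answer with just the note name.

I in E major has root E; the chord is E-G#-B-D#.
The figure 43 means second inversion — the fifth is in the bass.

B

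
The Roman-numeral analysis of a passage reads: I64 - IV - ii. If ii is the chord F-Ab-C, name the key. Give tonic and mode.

Eb major

The anchor chord is a minor triad on F, labeled ii.
Counting down one scale step from F places the tonic on Eb; a minor triad on degree 2 is diatonic only in major.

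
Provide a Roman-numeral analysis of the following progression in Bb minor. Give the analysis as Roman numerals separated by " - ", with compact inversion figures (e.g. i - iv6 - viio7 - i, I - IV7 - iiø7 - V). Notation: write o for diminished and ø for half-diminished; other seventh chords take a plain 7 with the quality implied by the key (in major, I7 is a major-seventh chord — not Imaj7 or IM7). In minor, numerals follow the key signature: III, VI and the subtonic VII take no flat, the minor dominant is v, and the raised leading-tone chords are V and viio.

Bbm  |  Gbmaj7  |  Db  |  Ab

Bbm has root Bb, degree 1 in Bb minor, so i.
Gbmaj7: root Gb is the submediant; major seventh chord there is VI7.
Db has root Db, degree 3 in Bb minor, so III.
Ab: major triad on Ab = scale degree 7 → VII.

i - VI7 - III - VII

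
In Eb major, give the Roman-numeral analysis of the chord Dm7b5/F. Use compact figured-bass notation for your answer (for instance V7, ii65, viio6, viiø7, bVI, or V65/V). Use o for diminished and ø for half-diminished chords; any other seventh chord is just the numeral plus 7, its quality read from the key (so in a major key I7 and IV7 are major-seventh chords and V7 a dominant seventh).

The pitches D-F-Ab-C form a half-diminished seventh chord rooted on D.
D is scale degree 7 in Eb major, and a half-diminished seventh chord on that degree is written viiø7.
With F in the bass the chord is in first inversion, so the figured bass is 65.

viiø65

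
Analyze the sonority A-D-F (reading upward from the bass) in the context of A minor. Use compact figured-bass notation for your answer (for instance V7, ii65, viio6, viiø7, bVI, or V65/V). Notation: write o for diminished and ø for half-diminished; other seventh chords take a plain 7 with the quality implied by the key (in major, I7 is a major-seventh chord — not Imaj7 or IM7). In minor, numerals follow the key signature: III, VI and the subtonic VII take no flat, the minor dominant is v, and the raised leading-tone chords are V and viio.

iv64

Stacked in thirds the chord is D-F-A: a minor triad on D.
In A minor, D is the subdominant; the diatonic minor triad there is iv.
With A in the bass the chord is in second inversion, so the figured bass is 64.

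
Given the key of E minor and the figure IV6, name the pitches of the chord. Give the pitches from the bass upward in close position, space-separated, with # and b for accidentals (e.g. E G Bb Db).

IV6 is the major subdominant, borrowed from the parallel major. In E minor that root is A.
So the chord is A-C#-E, a major triad.
The figured bass 6 indicates first inversion, placing the third (C#) in the bass: C#-E-A.

C# E A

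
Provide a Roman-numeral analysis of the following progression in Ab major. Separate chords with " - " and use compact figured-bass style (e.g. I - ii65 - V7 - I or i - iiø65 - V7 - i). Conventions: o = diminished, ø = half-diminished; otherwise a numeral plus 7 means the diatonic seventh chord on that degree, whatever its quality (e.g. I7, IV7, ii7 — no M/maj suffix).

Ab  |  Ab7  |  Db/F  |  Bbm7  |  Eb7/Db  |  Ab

Ab: major triad on Ab = scale degree 1 → I.
Ab7: chromatic; Ab is V of IV, so V7/IV.
Db/F has root Db, degree 4 in Ab major, so IV6.
Bbm7: root Bb is the supertonic; minor seventh chord there is ii7.
Eb7/Db: dominant seventh chord on Eb = scale degree 5 → V42.
Ab: root Ab is the tonic; major triad there is I.

I - V7/IV - IV6 - ii7 - V42 - I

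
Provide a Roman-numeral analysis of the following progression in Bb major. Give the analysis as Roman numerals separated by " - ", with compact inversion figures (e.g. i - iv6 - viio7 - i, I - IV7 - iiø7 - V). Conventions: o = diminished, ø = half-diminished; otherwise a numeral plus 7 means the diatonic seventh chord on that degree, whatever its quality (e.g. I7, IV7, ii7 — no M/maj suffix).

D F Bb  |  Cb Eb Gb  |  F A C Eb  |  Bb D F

I6 - bII - V7 - I

D-F-Bb has root Bb, degree 1 in Bb major, so I6.
Cb-Eb-Gb: major triad on Cb — chromatic; Cb is the lowered second degree, so this is the Neapolitan chord, bII.
F-A-C-Eb: dominant seventh chord on F = scale degree 5 → V7.
Bb-D-F: major triad on Bb = scale degree 1 → I.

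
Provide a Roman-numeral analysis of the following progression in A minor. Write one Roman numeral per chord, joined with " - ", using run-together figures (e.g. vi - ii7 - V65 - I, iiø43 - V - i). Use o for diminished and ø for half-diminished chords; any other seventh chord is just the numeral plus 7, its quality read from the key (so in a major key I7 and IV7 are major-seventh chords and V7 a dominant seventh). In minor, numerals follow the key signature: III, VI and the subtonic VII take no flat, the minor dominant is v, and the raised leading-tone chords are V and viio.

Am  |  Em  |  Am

Am: root A is the tonic; minor triad there is i.
Em: root E is the dominant; minor triad there is v.
Am: root A is the tonic; minor triad there is i.

i - v - i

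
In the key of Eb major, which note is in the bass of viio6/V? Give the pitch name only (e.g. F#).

The applied chord viio6/V is rooted on A: A-C-Eb.
The figure 6 means first inversion — the third is in the bass.

C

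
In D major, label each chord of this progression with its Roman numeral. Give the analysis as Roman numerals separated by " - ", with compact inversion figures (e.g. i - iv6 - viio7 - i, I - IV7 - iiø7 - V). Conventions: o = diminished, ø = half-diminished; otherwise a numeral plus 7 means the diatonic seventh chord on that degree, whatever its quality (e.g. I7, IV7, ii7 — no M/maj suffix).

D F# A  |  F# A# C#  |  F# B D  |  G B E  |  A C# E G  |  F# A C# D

D-F#-A has root D, degree 1 in D major, so I.
F#-A#-C#: chromatic; F# is V of vi, so V/vi.
F#-B-D has root B, degree 6 in D major, so vi64.
G-B-E has root E, degree 2 in D major, so ii6.
A-C#-E-G: root A is the dominant; dominant seventh chord there is V7.
F#-A-C#-D: root D is the tonic; major seventh chord there is I65.

I - V/vi - vi64 - ii6 - V7 - I65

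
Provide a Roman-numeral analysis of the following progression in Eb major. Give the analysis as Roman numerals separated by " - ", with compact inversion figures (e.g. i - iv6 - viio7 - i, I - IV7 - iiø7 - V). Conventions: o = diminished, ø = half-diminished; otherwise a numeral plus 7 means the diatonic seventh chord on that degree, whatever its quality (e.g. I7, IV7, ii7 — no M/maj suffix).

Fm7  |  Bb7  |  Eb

Fm7 has root F, degree 2 in Eb major, so ii7.
Bb7: root Bb is the dominant; dominant seventh chord there is V7.
Eb has root Eb, degree 1 in Eb major, so I.

ii7 - V7 - I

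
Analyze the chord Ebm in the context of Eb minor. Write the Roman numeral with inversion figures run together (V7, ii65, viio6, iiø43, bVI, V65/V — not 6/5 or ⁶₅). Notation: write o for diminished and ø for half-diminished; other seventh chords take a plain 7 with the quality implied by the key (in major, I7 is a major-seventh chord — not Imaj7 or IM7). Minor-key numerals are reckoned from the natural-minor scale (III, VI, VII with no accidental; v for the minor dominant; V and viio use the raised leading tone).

i

Stacked in thirds the chord is Eb-Gb-Bb: a minor triad on Eb.
In Eb minor, Eb is the tonic; the diatonic minor triad there is i.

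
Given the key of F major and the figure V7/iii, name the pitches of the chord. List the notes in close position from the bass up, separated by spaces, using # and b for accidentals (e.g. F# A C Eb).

E G# B D

V7/iii is a secondary dominant — the dominant seventh of iii. iii in F major is A, so the applied chord's root is E, a perfect fifth above.
Building a dominant seventh chord on E gives E-G#-B-D.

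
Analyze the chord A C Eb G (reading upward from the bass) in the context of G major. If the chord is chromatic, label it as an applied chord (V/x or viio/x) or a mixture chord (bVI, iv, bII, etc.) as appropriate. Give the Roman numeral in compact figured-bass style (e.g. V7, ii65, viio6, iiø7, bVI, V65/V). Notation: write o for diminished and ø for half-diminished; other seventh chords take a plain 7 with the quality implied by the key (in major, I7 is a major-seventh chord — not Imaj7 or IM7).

iiø7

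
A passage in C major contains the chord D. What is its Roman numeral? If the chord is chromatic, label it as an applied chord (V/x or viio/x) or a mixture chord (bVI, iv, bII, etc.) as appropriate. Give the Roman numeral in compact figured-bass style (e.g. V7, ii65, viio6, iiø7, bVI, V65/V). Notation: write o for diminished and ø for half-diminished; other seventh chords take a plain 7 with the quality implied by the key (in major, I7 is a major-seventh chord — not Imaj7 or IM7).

Stacked in thirds the chord is D-F#-A: a major triad on D.
D is not a diatonic chord root with this quality in C major, but it lies a perfect fifth above G (V), so the chord functions as an applied dominant of V.

V/V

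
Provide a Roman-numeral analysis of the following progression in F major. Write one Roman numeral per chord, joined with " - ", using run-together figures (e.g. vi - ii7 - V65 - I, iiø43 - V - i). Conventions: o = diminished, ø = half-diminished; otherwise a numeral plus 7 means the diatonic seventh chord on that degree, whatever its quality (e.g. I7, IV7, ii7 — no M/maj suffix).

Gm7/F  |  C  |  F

ii42 - V - I

Gm7/F: minor seventh chord on G = scale degree 2 → ii42.
C has root C, degree 5 in F major, so V.
F: root F is the tonic; major triad there is I.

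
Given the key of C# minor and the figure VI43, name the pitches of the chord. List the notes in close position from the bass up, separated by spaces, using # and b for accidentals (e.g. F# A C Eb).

The numeral's case and figure indicate a major seventh chord. In C# minor its root, scale degree 6, is A.
That chord is spelled A-C#-E-G#.
With the 43 figure the chord is in second inversion; from the bass E upward in close position it reads E-G#-A-C#.

E G# A C#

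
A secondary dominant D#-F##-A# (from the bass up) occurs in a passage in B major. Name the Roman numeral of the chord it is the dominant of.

The chord is a major triad on D#.
A dominant resolves down a perfect fifth: D# → G#. In B major, G# is scale degree 6, i.e. vi.

vi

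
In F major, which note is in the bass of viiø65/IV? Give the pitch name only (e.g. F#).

C

The applied chord viiø65/IV is rooted on A: A-C-Eb-G.
The figure 65 means first inversion — the third is in the bass.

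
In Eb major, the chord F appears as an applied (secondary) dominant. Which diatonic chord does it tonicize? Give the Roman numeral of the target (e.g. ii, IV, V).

V

The chord is a major triad on F.
A dominant resolves down a perfect fifth: F → Bb. In Eb major, Bb is scale degree 5, i.e. V.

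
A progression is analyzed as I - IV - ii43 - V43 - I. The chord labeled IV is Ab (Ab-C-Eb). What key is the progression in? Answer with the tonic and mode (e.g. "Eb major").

IV is given as Ab-C-Eb — a major triad with root Ab.
If Ab is scale degree 4 and the mode makes that degree carry a major triad, the tonic is Eb and the mode is major.

Eb major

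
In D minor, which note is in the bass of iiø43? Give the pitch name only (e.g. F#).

iiø in D minor has root E; the chord is E-G-Bb-D.
The figure 43 means second inversion — the fifth is in the bass.

Bb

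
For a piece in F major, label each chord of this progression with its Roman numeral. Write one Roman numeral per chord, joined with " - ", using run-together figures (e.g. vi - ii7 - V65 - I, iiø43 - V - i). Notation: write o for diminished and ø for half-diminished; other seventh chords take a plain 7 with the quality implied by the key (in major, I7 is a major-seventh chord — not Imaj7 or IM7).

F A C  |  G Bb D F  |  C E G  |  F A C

I - ii7 - V - I

F-A-C: root F is the tonic; major triad there is I.
G-Bb-D-F has root G, degree 2 in F major, so ii7.
C-E-G has root C, degree 5 in F major, so V.
F-A-C: major triad on F = scale degree 1 → I.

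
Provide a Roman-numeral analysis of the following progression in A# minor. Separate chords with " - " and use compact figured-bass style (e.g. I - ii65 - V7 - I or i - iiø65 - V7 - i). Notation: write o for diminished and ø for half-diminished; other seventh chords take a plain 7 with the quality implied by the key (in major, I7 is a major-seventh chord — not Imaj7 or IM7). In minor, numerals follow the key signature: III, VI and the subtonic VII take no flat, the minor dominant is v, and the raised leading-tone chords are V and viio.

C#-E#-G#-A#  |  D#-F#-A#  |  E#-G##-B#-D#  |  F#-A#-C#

i65 - iv - V7 - VI

C#-E#-G#-A#: root A# is the tonic; minor seventh chord there is i65.
D#-F#-A#: root D# is the subdominant; minor triad there is iv.
E#-G##-B#-D#: root E# is the dominant; dominant seventh chord there is V7.
F#-A#-C#: root F# is the submediant; major triad there is VI.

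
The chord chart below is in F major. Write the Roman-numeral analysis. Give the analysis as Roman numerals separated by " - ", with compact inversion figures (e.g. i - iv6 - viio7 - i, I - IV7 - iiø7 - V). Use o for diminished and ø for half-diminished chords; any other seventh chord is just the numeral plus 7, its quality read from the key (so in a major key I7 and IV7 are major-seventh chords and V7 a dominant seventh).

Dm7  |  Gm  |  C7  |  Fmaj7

vi7 - ii - V7 - I7

Dm7: root D is the submediant; minor seventh chord there is vi7.
Gm: root G is the supertonic; minor triad there is ii.
C7: dominant seventh chord on C = scale degree 5 → V7.
Fmaj7: major seventh chord on F = scale degree 1 → I7.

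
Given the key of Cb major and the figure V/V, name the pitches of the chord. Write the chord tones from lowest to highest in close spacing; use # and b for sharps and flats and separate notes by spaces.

Db F Ab

The slash means an applied dominant: we want the dominant of V. In Cb major, V is Gb major, and its dominant is built on Db.
Building a major triad on Db gives Db-F-Ab.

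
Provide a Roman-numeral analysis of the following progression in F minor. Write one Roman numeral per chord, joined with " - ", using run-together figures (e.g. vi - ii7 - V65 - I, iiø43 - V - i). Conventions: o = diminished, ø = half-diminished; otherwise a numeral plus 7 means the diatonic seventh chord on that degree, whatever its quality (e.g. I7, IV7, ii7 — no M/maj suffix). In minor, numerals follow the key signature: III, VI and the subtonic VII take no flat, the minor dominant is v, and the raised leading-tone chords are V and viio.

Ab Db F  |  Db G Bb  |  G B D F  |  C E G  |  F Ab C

Ab-Db-F: root Db is the submediant; major triad there is VI64.
Db-G-Bb: root G is the supertonic; diminished triad there is iio64.
G-B-D-F: a dominant seventh chord on G, the applied dominant of V → V7/V.
C-E-G: root C is the dominant; major triad there is V.
F-Ab-C has root F, degree 1 in F minor, so i.

VI64 - iio64 - V7/V - V - i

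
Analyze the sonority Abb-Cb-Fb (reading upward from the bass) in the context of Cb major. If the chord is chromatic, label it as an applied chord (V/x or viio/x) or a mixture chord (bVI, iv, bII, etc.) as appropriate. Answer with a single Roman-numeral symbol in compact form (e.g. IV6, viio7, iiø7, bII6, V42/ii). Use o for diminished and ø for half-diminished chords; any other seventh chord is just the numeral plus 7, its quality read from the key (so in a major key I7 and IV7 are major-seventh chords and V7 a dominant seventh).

iv6

Stacked in thirds the chord is Fb-Abb-Cb: a minor triad on Fb.
Fb is the fourth degree of Cb major. This is the minor subdominant, borrowed from the parallel minor.
With Abb in the bass the chord is in first inversion, so the figured bass is 6.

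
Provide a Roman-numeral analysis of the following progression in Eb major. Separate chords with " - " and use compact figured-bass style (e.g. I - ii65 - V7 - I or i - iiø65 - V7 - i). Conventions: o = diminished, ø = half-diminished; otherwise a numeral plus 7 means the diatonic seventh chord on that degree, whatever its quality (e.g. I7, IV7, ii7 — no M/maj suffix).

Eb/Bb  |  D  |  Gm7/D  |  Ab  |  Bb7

I64 - V/iii - iii43 - IV - V7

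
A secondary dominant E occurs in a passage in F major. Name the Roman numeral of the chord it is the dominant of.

The chord is a major triad on E.
A dominant resolves down a perfect fifth: E → A. In F major, A is scale degree 3, i.e. iii.

iii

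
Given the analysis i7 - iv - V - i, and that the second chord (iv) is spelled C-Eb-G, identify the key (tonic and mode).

G minor

iv is given as C-Eb-G — a minor triad with root C.
iv on C implies C is the subdominant; that puts the tonic at G, and the lowercase numeral fits minor mode.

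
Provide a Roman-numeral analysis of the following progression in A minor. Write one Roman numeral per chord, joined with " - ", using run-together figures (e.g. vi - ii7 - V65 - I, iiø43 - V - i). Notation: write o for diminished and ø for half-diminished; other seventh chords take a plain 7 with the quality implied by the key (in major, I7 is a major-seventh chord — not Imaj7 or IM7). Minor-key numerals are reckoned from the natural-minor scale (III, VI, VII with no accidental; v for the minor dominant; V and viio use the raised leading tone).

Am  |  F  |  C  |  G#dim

i - VI - III - viio

Am: minor triad on A = scale degree 1 → i.
F: major triad on F = scale degree 6 → VI.
C: root C is the mediant; major triad there is III.
G#dim: root G# is the leading tone; diminished triad there is viio.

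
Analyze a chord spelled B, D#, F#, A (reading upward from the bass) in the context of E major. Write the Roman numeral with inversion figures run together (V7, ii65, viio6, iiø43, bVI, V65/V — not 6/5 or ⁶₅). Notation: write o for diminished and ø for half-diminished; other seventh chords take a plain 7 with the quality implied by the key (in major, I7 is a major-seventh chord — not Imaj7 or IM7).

Stacked in thirds the chord is B-D#-F#-A: a dominant seventh chord on B.
B is scale degree 5 in E major, and a dominant seventh chord on that degree is written V7.

V7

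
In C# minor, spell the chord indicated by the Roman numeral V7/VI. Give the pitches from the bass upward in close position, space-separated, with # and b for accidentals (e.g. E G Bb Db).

The slash means an applied dominant: we want the dominant of VI. In C# minor, VI is A major, and its dominant is built on E.
Building a dominant seventh chord on E gives E-G#-B-D.

E G# B D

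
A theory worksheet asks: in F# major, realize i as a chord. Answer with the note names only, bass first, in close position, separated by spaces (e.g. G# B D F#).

F# A C#

i is the minor tonic, borrowed from the parallel minor. In F# major that root is F#.
So the chord is F#-A-C#.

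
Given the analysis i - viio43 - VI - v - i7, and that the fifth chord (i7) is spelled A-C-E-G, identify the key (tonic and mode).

A minor

The chord Am7 is a minor seventh chord rooted on A; its label is i7.
If A is scale degree 1 and the mode makes that degree carry a minor seventh chord, the tonic is A and the mode is minor.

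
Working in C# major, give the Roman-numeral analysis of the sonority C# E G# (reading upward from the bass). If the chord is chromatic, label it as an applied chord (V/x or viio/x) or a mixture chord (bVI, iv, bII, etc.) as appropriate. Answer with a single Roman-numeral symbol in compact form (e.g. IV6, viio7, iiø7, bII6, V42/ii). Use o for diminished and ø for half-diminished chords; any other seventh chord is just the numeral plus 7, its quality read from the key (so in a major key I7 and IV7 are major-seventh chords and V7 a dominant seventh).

i

Stacked in thirds the chord is C#-E-G#: a minor triad on C#.
C# is the first degree of C# major. This is the minor tonic, borrowed from the parallel minor.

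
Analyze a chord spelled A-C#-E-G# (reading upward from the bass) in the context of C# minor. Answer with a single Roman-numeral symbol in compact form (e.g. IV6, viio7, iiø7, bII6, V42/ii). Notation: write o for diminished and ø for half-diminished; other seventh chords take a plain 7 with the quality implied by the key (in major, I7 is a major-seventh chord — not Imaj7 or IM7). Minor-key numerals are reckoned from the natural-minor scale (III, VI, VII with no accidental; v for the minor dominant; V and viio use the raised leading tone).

The pitches A-C#-E-G# form a major seventh chord rooted on A.
A is scale degree 6 in C# minor, and a major seventh chord on that degree is written VI7.

VI7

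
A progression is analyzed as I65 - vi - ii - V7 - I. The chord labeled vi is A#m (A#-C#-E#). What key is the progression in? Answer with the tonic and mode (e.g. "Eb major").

C# major

vi is given as A#-C#-E# — a minor triad with root A#.
Counting down 5 scale steps from A# places the tonic on C#; a minor triad on degree 6 is diatonic only in major.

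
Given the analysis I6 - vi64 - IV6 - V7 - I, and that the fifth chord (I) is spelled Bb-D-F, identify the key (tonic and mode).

Bb major

I is given as Bb-D-F — a major triad with root Bb.
If Bb is scale degree 1 and the mode makes that degree carry a major triad, the tonic is Bb and the mode is major.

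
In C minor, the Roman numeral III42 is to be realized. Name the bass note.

III in C minor has root Eb; the chord is Eb-G-Bb-D.
The figure 42 means third inversion — the seventh is in the bass.

D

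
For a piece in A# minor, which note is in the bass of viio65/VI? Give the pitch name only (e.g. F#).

G#

The applied chord viio65/VI is rooted on E#: E#-G#-B-D.
The figure 65 means first inversion — the third is in the bass.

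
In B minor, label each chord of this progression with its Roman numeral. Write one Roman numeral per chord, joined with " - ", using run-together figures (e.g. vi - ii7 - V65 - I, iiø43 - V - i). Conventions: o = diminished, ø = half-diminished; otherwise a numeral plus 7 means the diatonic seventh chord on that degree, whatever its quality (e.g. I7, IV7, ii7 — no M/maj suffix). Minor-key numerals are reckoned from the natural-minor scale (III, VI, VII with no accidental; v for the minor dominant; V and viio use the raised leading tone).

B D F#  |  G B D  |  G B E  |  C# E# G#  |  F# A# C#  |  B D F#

B-D-F#: minor triad on B = scale degree 1 → i.
G-B-D has root G, degree 6 in B minor, so VI.
G-B-E: root E is the subdominant; minor triad there is iv6.
C#-E#-G#: a major triad on C#, the applied dominant of V → V/V.
F#-A#-C# has root F#, degree 5 in B minor, so V.
B-D-F# has root B, degree 1 in B minor, so i.

i - VI - iv6 - V/V - V - i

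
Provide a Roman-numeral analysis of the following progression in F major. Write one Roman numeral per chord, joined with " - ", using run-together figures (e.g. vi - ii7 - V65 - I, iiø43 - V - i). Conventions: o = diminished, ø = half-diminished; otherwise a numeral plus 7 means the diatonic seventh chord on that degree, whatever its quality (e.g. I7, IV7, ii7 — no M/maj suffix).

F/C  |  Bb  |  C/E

F/C: major triad on F = scale degree 1 → I64.
Bb: root Bb is the subdominant; major triad there is IV.
C/E: major triad on C = scale degree 5 → V6.

I64 - IV - V6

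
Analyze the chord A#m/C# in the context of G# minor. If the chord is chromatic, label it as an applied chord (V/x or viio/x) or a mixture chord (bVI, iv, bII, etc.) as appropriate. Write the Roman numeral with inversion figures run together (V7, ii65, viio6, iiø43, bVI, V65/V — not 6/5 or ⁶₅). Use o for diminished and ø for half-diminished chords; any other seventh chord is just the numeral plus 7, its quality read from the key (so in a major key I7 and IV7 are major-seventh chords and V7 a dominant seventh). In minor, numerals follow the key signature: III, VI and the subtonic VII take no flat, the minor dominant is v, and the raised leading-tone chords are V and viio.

ii6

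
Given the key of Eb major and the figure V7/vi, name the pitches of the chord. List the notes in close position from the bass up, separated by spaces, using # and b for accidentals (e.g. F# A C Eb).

G B D F

V7/vi is a secondary dominant — the dominant seventh of vi. vi in Eb major is C, so the applied chord's root is G, a perfect fifth above.
Building a dominant seventh chord on G gives G-B-D-F.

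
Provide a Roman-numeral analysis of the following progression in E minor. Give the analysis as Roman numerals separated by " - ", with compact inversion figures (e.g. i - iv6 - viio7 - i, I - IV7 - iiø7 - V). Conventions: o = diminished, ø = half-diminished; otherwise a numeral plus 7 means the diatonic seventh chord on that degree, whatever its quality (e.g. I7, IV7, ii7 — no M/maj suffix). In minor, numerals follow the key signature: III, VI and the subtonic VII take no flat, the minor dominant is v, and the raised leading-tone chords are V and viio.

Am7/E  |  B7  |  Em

iv43 - V7 - i

Am7/E: root A is the subdominant; minor seventh chord there is iv43.
B7: dominant seventh chord on B = scale degree 5 → V7.
Em: root E is the tonic; minor triad there is i.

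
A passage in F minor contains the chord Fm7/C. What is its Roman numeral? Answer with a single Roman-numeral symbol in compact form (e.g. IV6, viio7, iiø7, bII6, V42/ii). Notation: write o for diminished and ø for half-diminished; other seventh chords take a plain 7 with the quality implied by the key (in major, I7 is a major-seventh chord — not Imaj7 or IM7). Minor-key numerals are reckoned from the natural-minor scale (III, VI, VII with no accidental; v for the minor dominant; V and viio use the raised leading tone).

i43

The pitches F-Ab-C-Eb form a minor seventh chord rooted on F.
F is scale degree 1 in F minor, and a minor seventh chord on that degree is written i7.
With C in the bass the chord is in second inversion, so the figured bass is 43.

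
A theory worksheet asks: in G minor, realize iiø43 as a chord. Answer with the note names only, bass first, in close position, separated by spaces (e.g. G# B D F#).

In G minor, the second degree is A, and the diatonic chord built there is a half-diminished seventh chord.
Stacking thirds from A gives A-C-Eb-G.
The figured bass 43 indicates second inversion, placing the fifth (Eb) in the bass: Eb-G-A-C.

Eb G A C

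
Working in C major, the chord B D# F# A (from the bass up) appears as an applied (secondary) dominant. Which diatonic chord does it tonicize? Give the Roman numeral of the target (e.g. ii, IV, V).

The chord is a dominant seventh chord on B.
A dominant resolves down a perfect fifth: B → E. In C major, E is scale degree 3, i.e. iii.

iii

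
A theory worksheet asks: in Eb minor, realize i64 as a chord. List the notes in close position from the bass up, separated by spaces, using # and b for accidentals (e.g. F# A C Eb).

The numeral's case and figure indicate a minor triad. In Eb minor its root, the tonic, is Eb.
Stacking thirds from Eb gives Eb-Gb-Bb.
The figured bass 64 indicates second inversion, placing the fifth (Bb) in the bass: Bb-Eb-Gb.

Bb Eb Gb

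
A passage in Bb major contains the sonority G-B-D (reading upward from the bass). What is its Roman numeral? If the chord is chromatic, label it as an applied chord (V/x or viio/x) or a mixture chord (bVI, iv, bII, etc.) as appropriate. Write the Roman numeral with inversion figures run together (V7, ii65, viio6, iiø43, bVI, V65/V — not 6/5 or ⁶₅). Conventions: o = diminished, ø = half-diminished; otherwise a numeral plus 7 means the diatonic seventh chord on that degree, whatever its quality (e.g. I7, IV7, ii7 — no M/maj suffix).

The pitches G-B-D form a major triad rooted on G.
G is not a diatonic chord root with this quality in Bb major, but it lies a perfect fifth above C (ii), so the chord functions as an applied dominant of ii.

V/ii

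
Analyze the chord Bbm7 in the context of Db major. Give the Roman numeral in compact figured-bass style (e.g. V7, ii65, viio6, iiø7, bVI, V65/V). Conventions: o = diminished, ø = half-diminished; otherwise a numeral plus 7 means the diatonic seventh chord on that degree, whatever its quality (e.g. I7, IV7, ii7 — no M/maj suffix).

vi7

The pitches Bb-Db-F-Ab form a minor seventh chord rooted on Bb.
In Db major, Bb is the submediant; the diatonic minor seventh chord there is vi7.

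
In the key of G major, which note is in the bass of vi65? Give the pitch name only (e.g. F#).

vi in G major has root E; the chord is E-G-B-D.
The figure 65 means first inversion — the third is in the bass.

G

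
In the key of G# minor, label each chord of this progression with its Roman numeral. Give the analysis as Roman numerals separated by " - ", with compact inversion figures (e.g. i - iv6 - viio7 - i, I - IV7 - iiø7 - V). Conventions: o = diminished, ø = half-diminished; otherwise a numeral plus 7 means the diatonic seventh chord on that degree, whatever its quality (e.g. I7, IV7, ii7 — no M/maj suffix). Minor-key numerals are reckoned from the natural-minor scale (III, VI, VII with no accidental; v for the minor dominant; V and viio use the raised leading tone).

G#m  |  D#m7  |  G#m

i - v7 - i

G#m: minor triad on G# = scale degree 1 → i.
D#m7 has root D#, degree 5 in G# minor, so v7.
G#m: minor triad on G# = scale degree 1 → i.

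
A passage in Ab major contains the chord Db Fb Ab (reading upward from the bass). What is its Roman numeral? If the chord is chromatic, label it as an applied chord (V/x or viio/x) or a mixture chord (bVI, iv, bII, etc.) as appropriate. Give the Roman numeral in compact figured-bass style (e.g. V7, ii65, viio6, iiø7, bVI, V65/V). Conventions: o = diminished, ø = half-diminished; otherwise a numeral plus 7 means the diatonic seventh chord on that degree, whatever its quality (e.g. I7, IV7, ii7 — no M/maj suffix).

iv

Stacked in thirds the chord is Db-Fb-Ab: a minor triad on Db.
Db is the fourth degree of Ab major. This is the minor subdominant, borrowed from the parallel minor.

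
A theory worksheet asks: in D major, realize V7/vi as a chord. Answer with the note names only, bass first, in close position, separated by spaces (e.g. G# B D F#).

The slash means an applied dominant: we want the dominant of vi. In D major, vi is B minor, and its dominant is built on F#.
Building a dominant seventh chord on F# gives F#-A#-C#-E.

F# A# C# E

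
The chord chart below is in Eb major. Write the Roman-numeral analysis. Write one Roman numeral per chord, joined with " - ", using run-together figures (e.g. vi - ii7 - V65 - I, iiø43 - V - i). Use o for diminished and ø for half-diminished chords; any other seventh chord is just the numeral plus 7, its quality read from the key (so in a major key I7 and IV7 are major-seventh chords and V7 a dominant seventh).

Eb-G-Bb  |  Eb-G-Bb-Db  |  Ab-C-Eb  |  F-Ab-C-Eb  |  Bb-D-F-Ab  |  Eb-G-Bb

I - V7/IV - IV - ii7 - V7 - I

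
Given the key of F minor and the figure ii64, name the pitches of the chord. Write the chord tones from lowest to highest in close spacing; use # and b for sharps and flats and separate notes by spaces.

ii64 is the minor supertonic, borrowed from the parallel major (the Dorian ii). In F minor that root is G.
So the chord is G-Bb-D.
With the 64 figure the chord is in second inversion; from the bass D upward in close position it reads D-G-Bb.

D G Bb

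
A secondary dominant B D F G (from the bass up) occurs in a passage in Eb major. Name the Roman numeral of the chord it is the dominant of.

The chord is a dominant seventh chord on G.
A dominant resolves down a perfect fifth: G → C. In Eb major, C is scale degree 6, i.e. vi.

vi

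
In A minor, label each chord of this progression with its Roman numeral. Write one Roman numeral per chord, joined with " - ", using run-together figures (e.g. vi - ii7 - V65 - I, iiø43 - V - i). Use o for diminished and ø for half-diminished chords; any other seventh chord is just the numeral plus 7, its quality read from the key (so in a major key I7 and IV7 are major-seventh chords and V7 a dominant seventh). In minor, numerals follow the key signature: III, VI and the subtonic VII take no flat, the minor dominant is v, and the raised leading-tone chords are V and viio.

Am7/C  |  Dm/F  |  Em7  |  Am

Am7/C: root A is the tonic; minor seventh chord there is i65.
Dm/F: minor triad on D = scale degree 4 → iv6.
Em7: minor seventh chord on E = scale degree 5 → v7.
Am: minor triad on A = scale degree 1 → i.

i65 - iv6 - v7 - i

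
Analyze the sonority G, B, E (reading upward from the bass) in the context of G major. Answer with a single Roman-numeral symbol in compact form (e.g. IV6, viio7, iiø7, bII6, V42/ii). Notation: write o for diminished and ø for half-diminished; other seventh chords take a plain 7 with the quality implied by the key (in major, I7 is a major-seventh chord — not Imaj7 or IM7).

vi6

Stacked in thirds the chord is E-G-B: a minor triad on E.
E is scale degree 6 in G major, and a minor triad on that degree is written vi.
With G in the bass the chord is in first inversion, so the figured bass is 6.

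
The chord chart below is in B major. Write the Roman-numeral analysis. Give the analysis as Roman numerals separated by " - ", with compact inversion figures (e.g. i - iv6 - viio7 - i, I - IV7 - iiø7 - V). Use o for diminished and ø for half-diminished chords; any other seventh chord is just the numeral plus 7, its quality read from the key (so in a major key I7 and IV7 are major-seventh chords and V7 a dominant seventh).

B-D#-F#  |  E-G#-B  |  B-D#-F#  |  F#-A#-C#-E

B-D#-F# has root B, degree 1 in B major, so I.
E-G#-B: major triad on E = scale degree 4 → IV.
B-D#-F#: major triad on B = scale degree 1 → I.
F#-A#-C#-E: root F# is the dominant; dominant seventh chord there is V7.

I - IV - I - V7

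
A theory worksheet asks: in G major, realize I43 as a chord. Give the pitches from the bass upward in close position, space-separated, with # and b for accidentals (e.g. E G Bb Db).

D F# G B

In G major, the first degree is G, and the diatonic chord built there is a major seventh chord.
That chord is spelled G-B-D-F#.
With the 43 figure the chord is in second inversion; from the bass D upward in close position it reads D-F#-G-B.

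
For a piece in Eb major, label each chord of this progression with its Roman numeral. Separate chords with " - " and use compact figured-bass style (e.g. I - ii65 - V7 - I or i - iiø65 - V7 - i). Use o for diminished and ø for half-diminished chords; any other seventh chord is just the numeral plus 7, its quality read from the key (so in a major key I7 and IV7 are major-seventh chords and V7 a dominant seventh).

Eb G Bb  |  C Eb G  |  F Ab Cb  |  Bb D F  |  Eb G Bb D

I - vi - iio - V - I7

Eb-G-Bb has root Eb, degree 1 in Eb major, so I.
C-Eb-G has root C, degree 6 in Eb major, so vi.
F-Ab-Cb: diminished triad on F — chromatic; iio (borrowed from the parallel minor).
Bb-D-F: root Bb is the dominant; major triad there is V.
Eb-G-Bb-D: root Eb is the tonic; major seventh chord there is I7.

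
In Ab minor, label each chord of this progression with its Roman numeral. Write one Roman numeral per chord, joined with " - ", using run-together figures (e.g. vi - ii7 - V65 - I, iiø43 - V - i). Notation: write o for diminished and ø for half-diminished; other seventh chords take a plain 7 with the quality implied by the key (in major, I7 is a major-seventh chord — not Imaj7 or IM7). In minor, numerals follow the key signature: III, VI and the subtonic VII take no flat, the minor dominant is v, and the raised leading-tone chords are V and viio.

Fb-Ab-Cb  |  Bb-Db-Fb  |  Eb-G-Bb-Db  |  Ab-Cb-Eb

Fb-Ab-Cb has root Fb, degree 6 in Ab minor, so VI.
Bb-Db-Fb: diminished triad on Bb = scale degree 2 → iio.
Eb-G-Bb-Db: dominant seventh chord on Eb = scale degree 5 → V7.
Ab-Cb-Eb has root Ab, degree 1 in Ab minor, so i.

VI - iio - V7 - i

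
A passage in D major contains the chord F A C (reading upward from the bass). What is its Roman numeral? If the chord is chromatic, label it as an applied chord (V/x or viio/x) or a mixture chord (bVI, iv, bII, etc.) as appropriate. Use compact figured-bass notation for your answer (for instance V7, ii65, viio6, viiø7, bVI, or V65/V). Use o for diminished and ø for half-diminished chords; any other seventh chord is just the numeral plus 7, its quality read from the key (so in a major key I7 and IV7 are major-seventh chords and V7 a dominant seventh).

Stacked in thirds the chord is F-A-C: a major triad on F.
F is the lowered third degree of D major (diatonic 3 would be F#). This is a major triad on the lowered third degree, borrowed from the parallel minor.

bIII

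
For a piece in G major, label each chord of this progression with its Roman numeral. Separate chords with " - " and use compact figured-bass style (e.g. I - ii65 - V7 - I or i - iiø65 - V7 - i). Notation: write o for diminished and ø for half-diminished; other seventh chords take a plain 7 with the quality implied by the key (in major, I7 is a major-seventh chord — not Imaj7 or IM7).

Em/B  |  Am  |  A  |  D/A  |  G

vi64 - ii - V/V - V64 - I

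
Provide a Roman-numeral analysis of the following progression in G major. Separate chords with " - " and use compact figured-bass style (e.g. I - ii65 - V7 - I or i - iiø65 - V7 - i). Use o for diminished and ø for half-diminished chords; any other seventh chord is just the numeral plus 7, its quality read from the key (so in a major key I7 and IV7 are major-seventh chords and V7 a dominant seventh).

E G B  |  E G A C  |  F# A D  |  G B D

E-G-B: minor triad on E = scale degree 6 → vi.
E-G-A-C: root A is the supertonic; minor seventh chord there is ii43.
F#-A-D: major triad on D = scale degree 5 → V6.
G-B-D has root G, degree 1 in G major, so I.

vi - ii43 - V6 - I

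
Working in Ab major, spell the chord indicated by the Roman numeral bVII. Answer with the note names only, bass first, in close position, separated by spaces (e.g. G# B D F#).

Gb Bb Db

bVII is a major triad on the lowered seventh degree (the subtonic), borrowed from the parallel minor. In Ab major that root is Gb.
So the chord is Gb-Bb-Db, a major triad.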